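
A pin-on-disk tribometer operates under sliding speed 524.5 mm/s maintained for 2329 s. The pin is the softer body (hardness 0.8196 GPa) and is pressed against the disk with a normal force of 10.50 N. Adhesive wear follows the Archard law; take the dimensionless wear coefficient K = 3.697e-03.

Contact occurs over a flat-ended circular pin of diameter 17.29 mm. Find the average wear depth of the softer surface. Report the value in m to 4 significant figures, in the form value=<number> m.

Each operation keeps exact precision; the intermediates appear rounded. Rounded just once: four significant figures.
Sliding speed v = 524.5 mm/s = 0.5245 m/s. Path length L = v·t = 0.5245 m/s × 2329 s = 1222 m.
Hardness H = 0.8196 GPa = 8.196e+08 Pa.
Pin diameter d = 17.29 mm = 0.01729 m. Contact area A = π·d²/4 = π·(0.01729 m)²/4 = 2.348e-04 m².
In SI base units: W = 10.50 N, H = 8.196e+08 Pa, K = 3.697e-03.
Archard volume V = K·W·L/H = 3.697e-03 · 10.50 · 1222 / 8.196e+08 = 5.786e-08 m³.
Depth of wear h = V/A = 5.786e-08 / 2.348e-04 = 2.464e-04 m.

value=2.464e-04 m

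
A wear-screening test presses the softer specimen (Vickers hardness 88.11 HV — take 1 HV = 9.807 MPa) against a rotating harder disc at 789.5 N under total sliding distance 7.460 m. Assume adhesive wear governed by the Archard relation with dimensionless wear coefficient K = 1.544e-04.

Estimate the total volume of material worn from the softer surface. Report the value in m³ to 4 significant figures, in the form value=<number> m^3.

value=1.052e-09 m^3

All arithmetic keeps exact precision, and intermediates are printed rounded. Rounded just once, at 4 significant digits.
Hardness H = 88.11 HV × 9.807 MPa/HV = 864.1 MPa = 8.641e+08 Pa.
As SI base values: W = 789.5 N, H = 8.641e+08 Pa, K = 1.544e-04.
Wear volume V = K·W·L/H = 1.544e-04 · 789.5 · 7.460 / 8.641e+08 = 1.052e-09 m³.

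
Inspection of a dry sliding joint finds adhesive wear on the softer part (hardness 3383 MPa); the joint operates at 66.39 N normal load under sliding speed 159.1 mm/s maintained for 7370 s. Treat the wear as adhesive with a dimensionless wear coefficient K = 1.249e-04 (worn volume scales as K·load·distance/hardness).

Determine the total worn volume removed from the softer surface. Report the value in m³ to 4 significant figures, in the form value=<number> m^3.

value=2.874e-09 m^3

Displayed values are rounded; every step maintains full float precision — a single final rounding to four significant digits.
Convert: Sliding speed v = 159.1 mm/s = 0.1591 m/s. The distance L = v·t = 0.1591 m/s × 7370 s = 1173 m.
Convert: Hardness H = 3383 MPa = 3.383e+09 Pa.
SI base units throughout: W = 66.39 N, H = 3.383e+09 Pa, K = 1.249e-04.
Archard relation: V = K·W·L/H = 1.249e-04 · 66.39 · 1173 / 3.383e+09 = 2.874e-09 m³.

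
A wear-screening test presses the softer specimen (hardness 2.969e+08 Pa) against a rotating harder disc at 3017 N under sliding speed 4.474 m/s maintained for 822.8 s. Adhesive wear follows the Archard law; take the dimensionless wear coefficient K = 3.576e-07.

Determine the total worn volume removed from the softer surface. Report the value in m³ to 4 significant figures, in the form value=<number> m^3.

Shown intermediates are rounded. All arithmetic keeps full float precision; one last rounding: four significant figures.
Distance covered L = v·t = 4.474 m/s × 822.8 s = 3681 m.
Working in SI base units: W = 3017 N, H = 2.969e+08 Pa, K = 3.576e-07.
Archard relation: V = K·W·L/H = 3.576e-07 · 3017 · 3681 / 2.969e+08 = 1.338e-08 m³.

value=1.338e-08 m^3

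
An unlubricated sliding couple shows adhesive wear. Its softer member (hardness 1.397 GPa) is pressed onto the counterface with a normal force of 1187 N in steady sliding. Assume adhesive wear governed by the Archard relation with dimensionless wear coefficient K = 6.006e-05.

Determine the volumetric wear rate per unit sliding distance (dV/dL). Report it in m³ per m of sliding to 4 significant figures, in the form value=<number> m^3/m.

Quoted intermediates are rounded. The computation keeps full precision, and a single final rounding to four significant figures.
Convert: Hardness H = 1.397 GPa = 1.397e+09 Pa.
In SI base units: W = 1187 N, H = 1.397e+09 Pa, K = 6.006e-05.
The wear rate dV/dL = K·W/H (independent of L): 6.006e-05 · 1187 / 1.397e+09 = 5.103e-11 m³/m.

value=5.103e-11 m^3/m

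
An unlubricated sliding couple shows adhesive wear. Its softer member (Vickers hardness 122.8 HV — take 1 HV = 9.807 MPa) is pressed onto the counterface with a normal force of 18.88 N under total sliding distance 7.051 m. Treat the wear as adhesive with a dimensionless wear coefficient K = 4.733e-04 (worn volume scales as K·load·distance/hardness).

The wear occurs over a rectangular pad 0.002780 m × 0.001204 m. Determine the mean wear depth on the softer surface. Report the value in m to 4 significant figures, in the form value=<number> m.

value=1.563e-05 m

All arithmetic maintains full float precision, and the intermediates are shown rounded; a lone final rounding to four significant figures.
Convert: Hardness H = 122.8 HV × 9.807 MPa/HV = 1204 MPa = 1.204e+09 Pa.
Convert: Contact area A = 0.002780 m × 0.001204 m = 3.347e-06 m².
Expressed in SI base units: W = 18.88 N, H = 1.204e+09 Pa, K = 4.733e-04.
By Archard's law, V = K·W·L/H = 4.733e-04 · 18.88 · 7.051 / 1.204e+09 = 5.232e-11 m³.
Wear depth h = V/A = 5.232e-11 / 3.347e-06 = 1.563e-05 m.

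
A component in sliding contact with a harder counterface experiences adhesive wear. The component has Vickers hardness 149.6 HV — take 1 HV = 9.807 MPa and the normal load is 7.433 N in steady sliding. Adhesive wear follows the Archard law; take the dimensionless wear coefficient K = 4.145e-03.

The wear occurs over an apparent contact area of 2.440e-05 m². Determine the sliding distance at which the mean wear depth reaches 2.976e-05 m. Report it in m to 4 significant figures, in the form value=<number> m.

Intermediates are printed rounded; all working math carries exact precision, and rounded once at the end: four significant digits.
Convert: Hardness H = 149.6 HV × 9.807 MPa/HV = 1467 MPa = 1.467e+09 Pa.
As SI base values: W = 7.433 N, H = 1.467e+09 Pa, K = 4.145e-03.
Wearable volume V_lim = h_lim·A = 2.976e-05 · 2.440e-05 = 7.261e-10 m³.
Inverting, life L = V_lim·H/(K·W) = 7.261e-10 · 1.467e+09 / (4.145e-03 · 7.433) = 34.58 m.

value=34.58 m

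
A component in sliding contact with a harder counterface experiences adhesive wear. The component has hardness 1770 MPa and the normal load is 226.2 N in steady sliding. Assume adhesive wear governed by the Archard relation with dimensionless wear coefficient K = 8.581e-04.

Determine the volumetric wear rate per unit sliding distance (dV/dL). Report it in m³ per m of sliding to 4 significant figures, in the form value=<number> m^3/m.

Intermediate values appear rounded, and the computation holds full precision; one last rounding to four significant figures.
Convert: Hardness H = 1770 MPa = 1.770e+09 Pa.
SI base units throughout: W = 226.2 N, H = 1.770e+09 Pa, K = 8.581e-04.
Wear rate dV/dL = K·W/H, so: 8.581e-04 · 226.2 / 1.770e+09 = 1.097e-10 m³/m.

value=1.097e-10 m^3/m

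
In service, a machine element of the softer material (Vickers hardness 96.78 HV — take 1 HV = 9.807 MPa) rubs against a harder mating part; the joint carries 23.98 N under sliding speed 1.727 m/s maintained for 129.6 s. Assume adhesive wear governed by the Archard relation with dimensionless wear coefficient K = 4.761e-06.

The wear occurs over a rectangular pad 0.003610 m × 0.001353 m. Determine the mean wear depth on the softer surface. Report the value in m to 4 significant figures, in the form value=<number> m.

Intermediate values appear rounded. All arithmetic maintains exact precision. Rounded just once to four significant figures.
Convert: Distance L = v·t = 1.727 m/s × 129.6 s = 223.8 m.
Convert: Hardness H = 96.78 HV × 9.807 MPa/HV = 949.1 MPa = 9.491e+08 Pa.
Convert: Contact area A = 0.003610 m × 0.001353 m = 4.884e-06 m².
In SI base units, W = 23.98 N, H = 9.491e+08 Pa, K = 4.761e-06.
Apply Archard: V = K·W·L/H = 4.761e-06 · 23.98 · 223.8 / 9.491e+08 = 2.692e-11 m³.
Depth of wear h = V/A = 2.692e-11 / 4.884e-06 = 5.512e-06 m.

value=5.512e-06 m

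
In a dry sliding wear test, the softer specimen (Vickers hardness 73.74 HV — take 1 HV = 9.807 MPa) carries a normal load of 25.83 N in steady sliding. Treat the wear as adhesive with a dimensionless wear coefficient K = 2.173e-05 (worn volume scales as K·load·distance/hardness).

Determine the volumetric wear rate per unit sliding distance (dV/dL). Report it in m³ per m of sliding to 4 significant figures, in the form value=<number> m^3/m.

value=7.761e-13 m^3/m

The algebra maintains exact precision; printed values are rounded — one last rounding: four significant digits.
Hardness H = 73.74 HV × 9.807 MPa/HV = 723.2 MPa = 7.232e+08 Pa.
SI base units throughout: W = 25.83 N, H = 7.232e+08 Pa, K = 2.173e-05.
Sliding wear rate dV/dL = K·W/H, so: 2.173e-05 · 25.83 / 7.232e+08 = 7.761e-13 m³/m.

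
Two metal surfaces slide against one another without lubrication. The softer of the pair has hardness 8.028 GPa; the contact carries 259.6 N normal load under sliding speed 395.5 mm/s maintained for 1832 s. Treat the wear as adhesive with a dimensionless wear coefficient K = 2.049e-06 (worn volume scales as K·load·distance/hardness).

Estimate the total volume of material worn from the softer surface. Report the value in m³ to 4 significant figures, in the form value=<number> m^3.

value=4.801e-11 m^3

Intermediates are displayed rounded — each operation holds full precision, and a lone final rounding to four significant digits.
Convert: Sliding speed v = 395.5 mm/s = 0.3955 m/s. Total distance L = v·t = 0.3955 m/s × 1832 s = 724.6 m.
Convert: Hardness H = 8.028 GPa = 8.028e+09 Pa.
SI base units throughout: W = 259.6 N, H = 8.028e+09 Pa, K = 2.049e-06.
Archard volume V = K·W·L/H = 2.049e-06 · 259.6 · 724.6 / 8.028e+09 = 4.801e-11 m³.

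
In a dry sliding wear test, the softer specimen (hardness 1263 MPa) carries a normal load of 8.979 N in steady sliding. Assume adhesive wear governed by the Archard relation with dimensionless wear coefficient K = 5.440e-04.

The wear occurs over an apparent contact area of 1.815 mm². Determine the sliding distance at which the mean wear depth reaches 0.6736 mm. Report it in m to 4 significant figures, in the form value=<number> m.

The intermediates are displayed rounded. All working math runs at exact precision — one last rounding: four significant figures.
Hardness H = 1263 MPa = 1.263e+09 Pa.
Contact area A = 1.815 mm² = 1.815e-06 m².
Depth limit h_lim = 0.6736 mm = 6.736e-04 m.
In SI base units, W = 8.979 N, H = 1.263e+09 Pa, K = 5.440e-04.
Limit volume V_lim = h_lim·A = 6.736e-04 · 1.815e-06 = 1.223e-09 m³.
Sliding life L = V_lim·H/(K·W) = 1.223e-09 · 1.263e+09 / (5.440e-04 · 8.979) = 316.1 m.

value=316.1 m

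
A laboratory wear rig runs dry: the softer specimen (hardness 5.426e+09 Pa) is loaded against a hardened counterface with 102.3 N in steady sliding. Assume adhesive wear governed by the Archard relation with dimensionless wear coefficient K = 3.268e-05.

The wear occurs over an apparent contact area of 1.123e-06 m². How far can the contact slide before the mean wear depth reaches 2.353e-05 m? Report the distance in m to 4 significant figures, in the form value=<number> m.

value=42.89 m

Intermediate values are displayed rounded — every step maintains full float precision — a single final rounding: 4 significant figures.
In SI base units, W = 102.3 N, H = 5.426e+09 Pa, K = 3.268e-05.
Allowed volume V_lim = h_lim·A = 2.353e-05 · 1.123e-06 = 2.642e-11 m³.
Thus life L = V_lim·H/(K·W) = 2.642e-11 · 5.426e+09 / (3.268e-05 · 102.3) = 42.89 m.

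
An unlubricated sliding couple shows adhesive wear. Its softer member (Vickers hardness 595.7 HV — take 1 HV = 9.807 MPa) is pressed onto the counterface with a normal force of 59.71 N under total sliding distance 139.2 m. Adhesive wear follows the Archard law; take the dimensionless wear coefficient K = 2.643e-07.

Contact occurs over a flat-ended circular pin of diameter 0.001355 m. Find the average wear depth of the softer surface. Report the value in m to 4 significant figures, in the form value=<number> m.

Intermediate values are shown rounded; the algebra keeps full float precision, and a single final rounding: 4 significant figures.
Convert: Hardness H = 595.7 HV × 9.807 MPa/HV = 5842 MPa = 5.842e+09 Pa.
Convert: Contact area A = π·d²/4 = π·(0.001355 m)²/4 = 1.442e-06 m².
As SI base values: W = 59.71 N, H = 5.842e+09 Pa, K = 2.643e-07.
Archard relation: V = K·W·L/H = 2.643e-07 · 59.71 · 139.2 / 5.842e+09 = 3.760e-13 m³.
Average depth h = V/A = 3.760e-13 / 1.442e-06 = 2.608e-07 m.

value=2.608e-07 m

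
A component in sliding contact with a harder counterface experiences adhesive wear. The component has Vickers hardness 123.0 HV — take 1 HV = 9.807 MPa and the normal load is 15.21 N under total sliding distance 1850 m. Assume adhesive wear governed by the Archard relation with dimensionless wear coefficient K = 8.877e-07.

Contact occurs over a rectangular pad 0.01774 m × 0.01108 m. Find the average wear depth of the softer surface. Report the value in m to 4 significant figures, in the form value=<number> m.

value=1.053e-07 m

Every step maintains full float precision — intermediate values appear rounded — one last rounding to four significant figures.
Convert: Hardness H = 123.0 HV × 9.807 MPa/HV = 1206 MPa = 1.206e+09 Pa.
Convert: Contact area A = 0.01774 m × 0.01108 m = 1.966e-04 m².
Expressed in SI base units: W = 15.21 N, H = 1.206e+09 Pa, K = 8.877e-07.
Volume removed: V = K·W·L/H = 8.877e-07 · 15.21 · 1850 / 1.206e+09 = 2.071e-11 m³.
Depth h = V/A = 2.071e-11 / 1.966e-04 = 1.053e-07 m.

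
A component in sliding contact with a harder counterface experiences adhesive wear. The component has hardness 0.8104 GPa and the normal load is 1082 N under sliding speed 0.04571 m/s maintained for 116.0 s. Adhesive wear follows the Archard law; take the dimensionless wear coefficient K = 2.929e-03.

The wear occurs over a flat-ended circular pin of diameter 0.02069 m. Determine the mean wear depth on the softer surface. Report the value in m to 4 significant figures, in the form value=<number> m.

Each operation keeps full precision — the intermediates appear rounded — rounded just once, at four significant figures.
Convert: Total distance L = v·t = 0.04571 m/s × 116.0 s = 5.302 m.
Convert: Hardness H = 0.8104 GPa = 8.104e+08 Pa.
Convert: Contact area A = π·d²/4 = π·(0.02069 m)²/4 = 3.362e-04 m².
Working in SI base units: W = 1082 N, H = 8.104e+08 Pa, K = 2.929e-03.
By Archard's law, V = K·W·L/H = 2.929e-03 · 1082 · 5.302 / 8.104e+08 = 2.074e-08 m³.
Mean depth h = V/A = 2.074e-08 / 3.362e-04 = 6.167e-05 m.

value=6.167e-05 m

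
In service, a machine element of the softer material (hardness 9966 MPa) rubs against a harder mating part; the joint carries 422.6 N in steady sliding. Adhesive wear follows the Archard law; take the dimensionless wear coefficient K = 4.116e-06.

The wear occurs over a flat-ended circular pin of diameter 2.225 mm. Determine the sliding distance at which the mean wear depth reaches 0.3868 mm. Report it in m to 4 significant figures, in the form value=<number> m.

All working math maintains full precision — quoted intermediates are rounded. Rounded just once: four significant digits.
Convert: Hardness H = 9966 MPa = 9.966e+09 Pa.
Convert: Pin diameter d = 2.225 mm = 0.002225 m. Contact area A = π·d²/4 = π·(0.002225 m)²/4 = 3.888e-06 m².
Convert: Depth limit h_lim = 0.3868 mm = 3.868e-04 m.
In SI base units: W = 422.6 N, H = 9.966e+09 Pa, K = 4.116e-06.
At the depth limit, V_lim = h_lim·A = 3.868e-04 · 3.888e-06 = 1.504e-09 m³.
Sliding life L = V_lim·H/(K·W) = 1.504e-09 · 9.966e+09 / (4.116e-06 · 422.6) = 8617 m.

value=8617 m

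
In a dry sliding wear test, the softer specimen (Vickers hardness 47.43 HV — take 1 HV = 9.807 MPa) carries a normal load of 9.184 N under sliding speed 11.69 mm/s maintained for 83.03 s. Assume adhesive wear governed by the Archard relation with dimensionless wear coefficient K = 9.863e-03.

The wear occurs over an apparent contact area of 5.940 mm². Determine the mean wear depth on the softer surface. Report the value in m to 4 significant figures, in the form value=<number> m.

Intermediate values appear rounded. The algebra holds full precision — one last rounding: 4 significant figures.
Sliding speed v = 11.69 mm/s = 0.01169 m/s. Distance covered L = v·t = 0.01169 m/s × 83.03 s = 0.9706 m.
Hardness H = 47.43 HV × 9.807 MPa/HV = 465.1 MPa = 4.651e+08 Pa.
Contact area A = 5.940 mm² = 5.940e-06 m².
Restated in SI base units: W = 9.184 N, H = 4.651e+08 Pa, K = 9.863e-03.
The Archard volume V = K·W·L/H = 9.863e-03 · 9.184 · 0.9706 / 4.651e+08 = 1.890e-10 m³.
Depth h = V/A = 1.890e-10 / 5.940e-06 = 3.182e-05 m.

value=3.182e-05 m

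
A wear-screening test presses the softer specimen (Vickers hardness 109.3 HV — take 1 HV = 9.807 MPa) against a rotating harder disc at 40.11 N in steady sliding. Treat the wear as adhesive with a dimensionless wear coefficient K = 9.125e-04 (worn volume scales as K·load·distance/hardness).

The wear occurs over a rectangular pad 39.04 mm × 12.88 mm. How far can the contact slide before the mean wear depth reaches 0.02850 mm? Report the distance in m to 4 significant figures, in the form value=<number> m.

value=419.7 m

The intermediates appear rounded, and every step runs at full float precision — a lone final rounding, at 4 significant digits.
Convert: Hardness H = 109.3 HV × 9.807 MPa/HV = 1072 MPa = 1.072e+09 Pa.
Convert: Pad sides 39.04 mm × 12.88 mm = 0.03904 m × 0.01288 m. Contact area A = 0.03904 m × 0.01288 m = 5.028e-04 m².
Convert: Depth limit h_lim = 0.02850 mm = 2.850e-05 m.
In SI base units, W = 40.11 N, H = 1.072e+09 Pa, K = 9.125e-04.
Permissible volume V_lim = h_lim·A = 2.850e-05 · 5.028e-04 = 1.433e-08 m³.
Thus life L = V_lim·H/(K·W) = 1.433e-08 · 1.072e+09 / (9.125e-04 · 40.11) = 419.7 m.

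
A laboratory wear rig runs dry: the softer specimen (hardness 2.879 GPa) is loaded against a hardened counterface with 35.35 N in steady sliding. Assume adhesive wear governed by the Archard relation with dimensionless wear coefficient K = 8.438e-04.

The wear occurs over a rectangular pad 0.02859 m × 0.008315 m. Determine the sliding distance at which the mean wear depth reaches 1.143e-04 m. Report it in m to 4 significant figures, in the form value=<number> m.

Intermediate values are displayed rounded; every step maintains full float precision; rounded just once: 4 significant digits.
Convert: Hardness H = 2.879 GPa = 2.879e+09 Pa.
Convert: Contact area A = 0.02859 m × 0.008315 m = 2.377e-04 m².
Working in SI base units: W = 35.35 N, H = 2.879e+09 Pa, K = 8.438e-04.
Volume at the limit: V_lim = h_lim·A = 1.143e-04 · 2.377e-04 = 2.717e-08 m³.
So the life L = V_lim·H/(K·W) = 2.717e-08 · 2.879e+09 / (8.438e-04 · 35.35) = 2623 m.

value=2623 m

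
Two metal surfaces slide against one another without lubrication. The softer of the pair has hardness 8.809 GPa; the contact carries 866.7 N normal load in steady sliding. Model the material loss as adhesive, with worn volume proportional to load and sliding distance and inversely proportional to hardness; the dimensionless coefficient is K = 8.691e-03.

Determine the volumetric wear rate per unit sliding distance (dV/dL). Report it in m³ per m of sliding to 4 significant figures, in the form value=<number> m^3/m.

The intermediates are printed rounded. Each operation keeps full precision, and one last rounding, at 4 significant figures.
Hardness H = 8.809 GPa = 8.809e+09 Pa.
Collected in SI base units: W = 866.7 N, H = 8.809e+09 Pa, K = 8.691e-03.
The wear rate dV/dL = K·W/H: 8.691e-03 · 866.7 / 8.809e+09 = 8.551e-10 m³/m.

value=8.551e-10 m^3/m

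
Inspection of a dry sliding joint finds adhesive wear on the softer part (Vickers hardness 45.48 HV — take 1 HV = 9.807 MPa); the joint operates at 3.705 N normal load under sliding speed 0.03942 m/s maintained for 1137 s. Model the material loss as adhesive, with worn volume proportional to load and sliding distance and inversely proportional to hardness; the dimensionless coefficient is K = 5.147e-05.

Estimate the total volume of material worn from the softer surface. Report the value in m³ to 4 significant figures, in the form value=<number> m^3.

All working math runs at full precision; intermediates appear rounded — one last rounding, at 4 significant figures.
Path length L = v·t = 0.03942 m/s × 1137 s = 44.82 m.
Hardness H = 45.48 HV × 9.807 MPa/HV = 446.0 MPa = 4.460e+08 Pa.
Expressed in SI base units: W = 3.705 N, H = 4.460e+08 Pa, K = 5.147e-05.
Apply Archard: V = K·W·L/H = 5.147e-05 · 3.705 · 44.82 / 4.460e+08 = 1.916e-11 m³.

value=1.916e-11 m^3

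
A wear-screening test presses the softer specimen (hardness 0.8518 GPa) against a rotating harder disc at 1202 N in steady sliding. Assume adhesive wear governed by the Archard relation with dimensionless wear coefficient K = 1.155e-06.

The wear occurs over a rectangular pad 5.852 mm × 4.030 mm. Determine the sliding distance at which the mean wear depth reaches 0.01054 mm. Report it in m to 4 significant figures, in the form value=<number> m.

value=152.5 m

The intermediates appear rounded; all arithmetic holds full float precision; a single final rounding to 4 significant figures.
Hardness H = 0.8518 GPa = 8.518e+08 Pa.
Pad sides 5.852 mm × 4.030 mm = 0.005852 m × 0.004030 m. Contact area A = 0.005852 m × 0.004030 m = 2.358e-05 m².
Depth limit h_lim = 0.01054 mm = 1.054e-05 m.
Collected in SI base units: W = 1202 N, H = 8.518e+08 Pa, K = 1.155e-06.
Volume at the limit: V_lim = h_lim·A = 1.054e-05 · 2.358e-05 = 2.486e-10 m³.
Inverting, life L = V_lim·H/(K·W) = 2.486e-10 · 8.518e+08 / (1.155e-06 · 1202) = 152.5 m.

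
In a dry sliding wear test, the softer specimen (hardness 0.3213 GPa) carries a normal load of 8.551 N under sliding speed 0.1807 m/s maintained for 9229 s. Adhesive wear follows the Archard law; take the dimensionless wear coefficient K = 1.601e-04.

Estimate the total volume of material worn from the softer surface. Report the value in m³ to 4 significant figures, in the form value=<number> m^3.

The algebra maintains exact precision; the intermediates are displayed rounded — a lone final rounding to 4 significant digits.
The distance L = v·t = 0.1807 m/s × 9229 s = 1668 m.
Hardness H = 0.3213 GPa = 3.213e+08 Pa.
In SI base units, W = 8.551 N, H = 3.213e+08 Pa, K = 1.601e-04.
Wear volume V = K·W·L/H = 1.601e-04 · 8.551 · 1668 / 3.213e+08 = 7.106e-09 m³.

value=7.106e-09 m^3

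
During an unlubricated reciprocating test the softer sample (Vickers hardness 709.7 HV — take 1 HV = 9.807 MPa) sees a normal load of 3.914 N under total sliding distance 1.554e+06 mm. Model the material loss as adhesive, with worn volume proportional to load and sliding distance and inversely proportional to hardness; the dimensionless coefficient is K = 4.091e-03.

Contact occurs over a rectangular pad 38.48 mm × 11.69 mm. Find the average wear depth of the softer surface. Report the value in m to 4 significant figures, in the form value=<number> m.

The intermediates are displayed rounded; all working math keeps full precision; one last rounding: 4 significant digits.
Distance L = 1.554e+06 mm = 1554 m.
Hardness H = 709.7 HV × 9.807 MPa/HV = 6960 MPa = 6.960e+09 Pa.
Pad sides 38.48 mm × 11.69 mm = 0.03848 m × 0.01169 m. Contact area A = 0.03848 m × 0.01169 m = 4.498e-04 m².
Collected in SI base units: W = 3.914 N, H = 6.960e+09 Pa, K = 4.091e-03.
Archard relation: V = K·W·L/H = 4.091e-03 · 3.914 · 1554 / 6.960e+09 = 3.575e-09 m³.
Mean wear depth h = V/A = 3.575e-09 / 4.498e-04 = 7.948e-06 m.

value=7.948e-06 m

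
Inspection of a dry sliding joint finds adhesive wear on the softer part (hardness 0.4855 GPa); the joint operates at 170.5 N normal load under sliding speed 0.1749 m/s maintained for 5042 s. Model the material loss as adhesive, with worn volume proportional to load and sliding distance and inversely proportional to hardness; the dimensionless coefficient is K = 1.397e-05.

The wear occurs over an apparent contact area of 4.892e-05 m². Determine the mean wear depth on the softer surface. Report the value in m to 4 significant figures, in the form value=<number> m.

value=8.844e-05 m

Each operation runs at full precision. The intermediates are shown rounded — a single final rounding, at four significant figures.
Convert: Sliding distance L = v·t = 0.1749 m/s × 5042 s = 881.8 m.
Convert: Hardness H = 0.4855 GPa = 4.855e+08 Pa.
In SI base units, W = 170.5 N, H = 4.855e+08 Pa, K = 1.397e-05.
Volume removed: V = K·W·L/H = 1.397e-05 · 170.5 · 881.8 / 4.855e+08 = 4.326e-09 m³.
Mean depth h = V/A = 4.326e-09 / 4.892e-05 = 8.844e-05 m.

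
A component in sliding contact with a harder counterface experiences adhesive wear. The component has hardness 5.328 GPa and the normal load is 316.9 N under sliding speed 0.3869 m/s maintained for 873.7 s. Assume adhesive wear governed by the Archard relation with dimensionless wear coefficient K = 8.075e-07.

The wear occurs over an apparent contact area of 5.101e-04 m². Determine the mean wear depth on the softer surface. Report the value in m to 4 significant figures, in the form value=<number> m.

value=3.183e-08 m

Intermediate values are displayed rounded; each operation carries full precision — rounded just once: 4 significant digits.
Path length L = v·t = 0.3869 m/s × 873.7 s = 338.0 m.
Hardness H = 5.328 GPa = 5.328e+09 Pa.
In SI base units, W = 316.9 N, H = 5.328e+09 Pa, K = 8.075e-07.
Worn volume V = K·W·L/H = 8.075e-07 · 316.9 · 338.0 / 5.328e+09 = 1.624e-11 m³.
Depth of wear h = V/A = 1.624e-11 / 5.101e-04 = 3.183e-08 m.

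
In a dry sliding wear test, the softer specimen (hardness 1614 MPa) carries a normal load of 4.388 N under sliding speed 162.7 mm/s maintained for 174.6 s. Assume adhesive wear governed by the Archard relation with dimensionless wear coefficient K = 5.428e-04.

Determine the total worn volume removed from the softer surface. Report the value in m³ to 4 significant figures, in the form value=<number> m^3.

value=4.192e-11 m^3

The computation keeps full float precision — intermediate values appear rounded, and rounded once at the end: four significant figures.
Sliding speed v = 162.7 mm/s = 0.1627 m/s. Distance covered L = v·t = 0.1627 m/s × 174.6 s = 28.41 m.
Hardness H = 1614 MPa = 1.614e+09 Pa.
Working in SI base units: W = 4.388 N, H = 1.614e+09 Pa, K = 5.428e-04.
The Archard volume V = K·W·L/H = 5.428e-04 · 4.388 · 28.41 / 1.614e+09 = 4.192e-11 m³.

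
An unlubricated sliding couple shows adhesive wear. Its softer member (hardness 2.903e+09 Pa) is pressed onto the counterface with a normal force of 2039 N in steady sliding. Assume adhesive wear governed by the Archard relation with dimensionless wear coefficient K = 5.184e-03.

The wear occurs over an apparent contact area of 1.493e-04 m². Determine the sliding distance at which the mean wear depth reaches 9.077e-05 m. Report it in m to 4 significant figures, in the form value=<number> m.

Every step holds full precision; intermediates are displayed rounded; one last rounding, at 4 significant figures.
Collected in SI base units: W = 2039 N, H = 2.903e+09 Pa, K = 5.184e-03.
Limit volume V_lim = h_lim·A = 9.077e-05 · 1.493e-04 = 1.355e-08 m³.
Life L = V_lim·H/(K·W) = 1.355e-08 · 2.903e+09 / (5.184e-03 · 2039) = 3.722 m.

value=3.722 m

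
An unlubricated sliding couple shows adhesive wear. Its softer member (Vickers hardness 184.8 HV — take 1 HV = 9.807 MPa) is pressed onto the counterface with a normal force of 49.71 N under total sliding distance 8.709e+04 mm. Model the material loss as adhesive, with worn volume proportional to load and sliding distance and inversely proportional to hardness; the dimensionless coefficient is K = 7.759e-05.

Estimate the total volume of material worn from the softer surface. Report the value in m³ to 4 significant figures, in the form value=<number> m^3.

value=1.853e-10 m^3

All working math carries exact precision; the intermediates are displayed rounded; a lone final rounding to 4 significant figures.
Convert: The distance L = 8.709e+04 mm = 87.09 m.
Convert: Hardness H = 184.8 HV × 9.807 MPa/HV = 1812 MPa = 1.812e+09 Pa.
Collected in SI base units: W = 49.71 N, H = 1.812e+09 Pa, K = 7.759e-05.
Worn volume V = K·W·L/H = 7.759e-05 · 49.71 · 87.09 / 1.812e+09 = 1.853e-10 m³.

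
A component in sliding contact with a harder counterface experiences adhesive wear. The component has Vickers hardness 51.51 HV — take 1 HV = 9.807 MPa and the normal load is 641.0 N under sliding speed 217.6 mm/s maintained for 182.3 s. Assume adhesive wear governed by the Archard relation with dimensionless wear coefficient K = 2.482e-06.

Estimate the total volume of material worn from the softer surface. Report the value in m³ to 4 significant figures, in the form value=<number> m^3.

value=1.249e-10 m^3

Shown intermediates are rounded; all arithmetic keeps exact precision. Rounded once at the end, at 4 significant figures.
Convert: Sliding speed v = 217.6 mm/s = 0.2176 m/s. Path length L = v·t = 0.2176 m/s × 182.3 s = 39.67 m.
Convert: Hardness H = 51.51 HV × 9.807 MPa/HV = 505.2 MPa = 5.052e+08 Pa.
Expressed in SI base units: W = 641.0 N, H = 5.052e+08 Pa, K = 2.482e-06.
Volume removed: V = K·W·L/H = 2.482e-06 · 641.0 · 39.67 / 5.052e+08 = 1.249e-10 m³.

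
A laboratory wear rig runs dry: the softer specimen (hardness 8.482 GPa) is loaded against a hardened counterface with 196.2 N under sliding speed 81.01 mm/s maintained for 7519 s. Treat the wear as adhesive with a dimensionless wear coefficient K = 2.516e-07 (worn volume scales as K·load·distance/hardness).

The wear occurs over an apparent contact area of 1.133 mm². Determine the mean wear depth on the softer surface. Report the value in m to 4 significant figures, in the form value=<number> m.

value=3.129e-06 m

Displayed values are rounded; all arithmetic carries full precision, and rounded once at the end to four significant digits.
Convert: Sliding speed v = 81.01 mm/s = 0.08101 m/s. Distance L = v·t = 0.08101 m/s × 7519 s = 609.1 m.
Convert: Hardness H = 8.482 GPa = 8.482e+09 Pa.
Convert: Contact area A = 1.133 mm² = 1.133e-06 m².
In SI base units: W = 196.2 N, H = 8.482e+09 Pa, K = 2.516e-07.
By Archard's law, V = K·W·L/H = 2.516e-07 · 196.2 · 609.1 / 8.482e+09 = 3.545e-12 m³.
Depth of wear h = V/A = 3.545e-12 / 1.133e-06 = 3.129e-06 m.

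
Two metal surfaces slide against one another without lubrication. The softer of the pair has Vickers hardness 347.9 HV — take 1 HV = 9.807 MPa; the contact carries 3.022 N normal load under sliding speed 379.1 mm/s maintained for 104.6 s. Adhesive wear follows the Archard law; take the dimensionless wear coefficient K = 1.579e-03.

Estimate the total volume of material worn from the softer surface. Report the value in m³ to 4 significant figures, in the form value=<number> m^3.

All arithmetic maintains full precision. Printed values are rounded, and one final rounding to 4 significant figures.
Convert: Sliding speed v = 379.1 mm/s = 0.3791 m/s. Total distance L = v·t = 0.3791 m/s × 104.6 s = 39.65 m.
Convert: Hardness H = 347.9 HV × 9.807 MPa/HV = 3412 MPa = 3.412e+09 Pa.
As SI base values: W = 3.022 N, H = 3.412e+09 Pa, K = 1.579e-03.
Wear volume V = K·W·L/H = 1.579e-03 · 3.022 · 39.65 / 3.412e+09 = 5.546e-11 m³.

value=5.546e-11 m^3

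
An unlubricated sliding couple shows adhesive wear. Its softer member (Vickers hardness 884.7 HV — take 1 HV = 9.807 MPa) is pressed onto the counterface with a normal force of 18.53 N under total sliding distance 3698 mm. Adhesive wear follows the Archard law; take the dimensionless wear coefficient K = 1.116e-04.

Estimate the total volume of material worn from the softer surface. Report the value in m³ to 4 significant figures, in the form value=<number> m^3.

Quoted intermediates are rounded. The algebra carries full float precision, and one final rounding to four significant figures.
Sliding distance L = 3698 mm = 3.698 m.
Hardness H = 884.7 HV × 9.807 MPa/HV = 8676 MPa = 8.676e+09 Pa.
As SI base values: W = 18.53 N, H = 8.676e+09 Pa, K = 1.116e-04.
The Archard volume V = K·W·L/H = 1.116e-04 · 18.53 · 3.698 / 8.676e+09 = 8.814e-13 m³.

value=8.814e-13 m^3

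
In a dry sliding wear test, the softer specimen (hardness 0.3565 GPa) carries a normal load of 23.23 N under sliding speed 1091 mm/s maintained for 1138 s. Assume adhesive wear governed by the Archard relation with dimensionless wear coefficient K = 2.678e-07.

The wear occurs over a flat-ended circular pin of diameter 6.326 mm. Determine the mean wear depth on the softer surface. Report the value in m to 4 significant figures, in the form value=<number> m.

All arithmetic keeps full precision, and shown intermediates are rounded — one final rounding: 4 significant digits.
Sliding speed v = 1091 mm/s = 1.091 m/s. The distance L = v·t = 1.091 m/s × 1138 s = 1242 m.
Hardness H = 0.3565 GPa = 3.565e+08 Pa.
Pin diameter d = 6.326 mm = 0.006326 m. Contact area A = π·d²/4 = π·(0.006326 m)²/4 = 3.143e-05 m².
In SI base units: W = 23.23 N, H = 3.565e+08 Pa, K = 2.678e-07.
Apply Archard: V = K·W·L/H = 2.678e-07 · 23.23 · 1242 / 3.565e+08 = 2.167e-11 m³.
Average depth h = V/A = 2.167e-11 / 3.143e-05 = 6.893e-07 m.

value=6.893e-07 m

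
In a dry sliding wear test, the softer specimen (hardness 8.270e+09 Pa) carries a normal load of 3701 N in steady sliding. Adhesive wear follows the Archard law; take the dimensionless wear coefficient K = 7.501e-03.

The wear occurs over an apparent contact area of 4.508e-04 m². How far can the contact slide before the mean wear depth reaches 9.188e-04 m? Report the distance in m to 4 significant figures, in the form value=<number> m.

Every step maintains full float precision. The intermediates appear rounded — rounded once at the end to 4 significant figures.
Expressed in SI base units: W = 3701 N, H = 8.270e+09 Pa, K = 7.501e-03.
Wearable volume V_lim = h_lim·A = 9.188e-04 · 4.508e-04 = 4.142e-07 m³.
Inverting, life L = V_lim·H/(K·W) = 4.142e-07 · 8.270e+09 / (7.501e-03 · 3701) = 123.4 m.

value=123.4 m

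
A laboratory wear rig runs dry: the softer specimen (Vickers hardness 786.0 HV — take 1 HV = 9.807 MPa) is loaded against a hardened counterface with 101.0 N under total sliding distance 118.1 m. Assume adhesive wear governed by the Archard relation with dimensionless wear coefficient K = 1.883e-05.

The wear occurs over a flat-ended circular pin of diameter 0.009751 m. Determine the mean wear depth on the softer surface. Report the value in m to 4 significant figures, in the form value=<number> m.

value=3.902e-07 m

Every step runs at full precision — intermediates are printed rounded. Rounded just once to 4 significant figures.
Convert: Hardness H = 786.0 HV × 9.807 MPa/HV = 7708 MPa = 7.708e+09 Pa.
Convert: Contact area A = π·d²/4 = π·(0.009751 m)²/4 = 7.468e-05 m².
In SI base units: W = 101.0 N, H = 7.708e+09 Pa, K = 1.883e-05.
Apply Archard: V = K·W·L/H = 1.883e-05 · 101.0 · 118.1 / 7.708e+09 = 2.914e-11 m³.
Mean wear depth h = V/A = 2.914e-11 / 7.468e-05 = 3.902e-07 m.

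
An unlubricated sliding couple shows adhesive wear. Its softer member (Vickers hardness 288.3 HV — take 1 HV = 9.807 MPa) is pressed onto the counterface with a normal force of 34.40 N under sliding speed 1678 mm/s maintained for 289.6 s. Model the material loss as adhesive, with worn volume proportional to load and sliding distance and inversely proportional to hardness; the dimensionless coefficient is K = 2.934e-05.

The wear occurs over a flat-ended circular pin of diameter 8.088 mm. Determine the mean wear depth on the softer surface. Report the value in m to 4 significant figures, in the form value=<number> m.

All working math maintains full float precision. Intermediates appear rounded; rounded once at the end: 4 significant digits.
Convert: Sliding speed v = 1678 mm/s = 1.678 m/s. The distance L = v·t = 1.678 m/s × 289.6 s = 485.9 m.
Convert: Hardness H = 288.3 HV × 9.807 MPa/HV = 2827 MPa = 2.827e+09 Pa.
Convert: Pin diameter d = 8.088 mm = 0.008088 m. Contact area A = π·d²/4 = π·(0.008088 m)²/4 = 5.138e-05 m².
In SI base units: W = 34.40 N, H = 2.827e+09 Pa, K = 2.934e-05.
Archard relation: V = K·W·L/H = 2.934e-05 · 34.40 · 485.9 / 2.827e+09 = 1.735e-10 m³.
Depth of wear h = V/A = 1.735e-10 / 5.138e-05 = 3.376e-06 m.

value=3.376e-06 m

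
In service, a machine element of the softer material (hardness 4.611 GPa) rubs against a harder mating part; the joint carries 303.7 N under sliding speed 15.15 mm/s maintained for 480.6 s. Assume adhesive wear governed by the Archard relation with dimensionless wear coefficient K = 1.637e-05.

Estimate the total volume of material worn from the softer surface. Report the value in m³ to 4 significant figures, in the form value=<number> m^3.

value=7.850e-12 m^3

All arithmetic runs at full float precision — intermediates are printed rounded. Rounded once at the end, at 4 significant digits.
Convert: Sliding speed v = 15.15 mm/s = 0.01515 m/s. The distance L = v·t = 0.01515 m/s × 480.6 s = 7.281 m.
Convert: Hardness H = 4.611 GPa = 4.611e+09 Pa.
Collected in SI base units: W = 303.7 N, H = 4.611e+09 Pa, K = 1.637e-05.
Worn volume V = K·W·L/H = 1.637e-05 · 303.7 · 7.281 / 4.611e+09 = 7.850e-12 m³.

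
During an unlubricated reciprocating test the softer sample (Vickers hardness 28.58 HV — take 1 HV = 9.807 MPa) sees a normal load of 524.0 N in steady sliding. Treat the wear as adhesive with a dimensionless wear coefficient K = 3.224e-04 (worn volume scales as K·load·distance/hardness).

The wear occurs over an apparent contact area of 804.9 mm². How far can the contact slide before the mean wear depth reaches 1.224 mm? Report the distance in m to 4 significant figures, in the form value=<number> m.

value=1635 m

Printed values are rounded. Every step keeps full precision; a single final rounding, at four significant digits.
Convert: Hardness H = 28.58 HV × 9.807 MPa/HV = 280.3 MPa = 2.803e+08 Pa.
Convert: Contact area A = 804.9 mm² = 8.049e-04 m².
Convert: Depth limit h_lim = 1.224 mm = 0.001224 m.
In SI base units: W = 524.0 N, H = 2.803e+08 Pa, K = 3.224e-04.
Volume at the limit: V_lim = h_lim·A = 0.001224 · 8.049e-04 = 9.852e-07 m³.
Sliding life L = V_lim·H/(K·W) = 9.852e-07 · 2.803e+08 / (3.224e-04 · 524.0) = 1635 m.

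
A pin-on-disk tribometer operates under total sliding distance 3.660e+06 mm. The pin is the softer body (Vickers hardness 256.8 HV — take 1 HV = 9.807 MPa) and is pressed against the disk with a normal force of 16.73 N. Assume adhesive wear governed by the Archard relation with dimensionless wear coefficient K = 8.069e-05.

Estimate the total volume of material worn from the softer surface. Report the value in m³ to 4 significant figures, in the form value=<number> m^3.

Shown intermediates are rounded. All arithmetic keeps full float precision, and rounded once at the end, at 4 significant digits.
Convert: The distance L = 3.660e+06 mm = 3660 m.
Convert: Hardness H = 256.8 HV × 9.807 MPa/HV = 2518 MPa = 2.518e+09 Pa.
Expressed in SI base units: W = 16.73 N, H = 2.518e+09 Pa, K = 8.069e-05.
Volume removed: V = K·W·L/H = 8.069e-05 · 16.73 · 3660 / 2.518e+09 = 1.962e-09 m³.

value=1.962e-09 m^3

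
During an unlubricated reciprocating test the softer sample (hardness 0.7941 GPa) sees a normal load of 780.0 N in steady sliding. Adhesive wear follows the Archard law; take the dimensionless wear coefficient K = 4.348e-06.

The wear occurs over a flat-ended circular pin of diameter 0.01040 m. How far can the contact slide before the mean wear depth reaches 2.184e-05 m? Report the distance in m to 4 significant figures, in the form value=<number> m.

The intermediates are shown rounded, and all working math carries exact precision — a lone final rounding to four significant digits.
Convert: Hardness H = 0.7941 GPa = 7.941e+08 Pa.
Convert: Contact area A = π·d²/4 = π·(0.01040 m)²/4 = 8.495e-05 m².
Collected in SI base units: W = 780.0 N, H = 7.941e+08 Pa, K = 4.348e-06.
Allowed volume V_lim = h_lim·A = 2.184e-05 · 8.495e-05 = 1.855e-09 m³.
Thus life L = V_lim·H/(K·W) = 1.855e-09 · 7.941e+08 / (4.348e-06 · 780.0) = 434.4 m.

value=434.4 m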